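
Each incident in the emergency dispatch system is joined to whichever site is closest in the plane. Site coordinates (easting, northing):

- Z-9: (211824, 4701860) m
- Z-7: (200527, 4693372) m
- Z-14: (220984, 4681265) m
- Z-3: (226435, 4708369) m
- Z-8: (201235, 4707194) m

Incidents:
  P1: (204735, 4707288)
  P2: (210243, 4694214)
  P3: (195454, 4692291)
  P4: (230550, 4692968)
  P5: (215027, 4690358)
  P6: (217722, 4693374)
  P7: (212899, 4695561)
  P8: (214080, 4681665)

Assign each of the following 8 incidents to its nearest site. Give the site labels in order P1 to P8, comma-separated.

P1 → Z-8 (d²=12258836.00)
P2 → Z-9 (d²=60960877.00)
P3 → Z-7 (d²=26903890.00)
P4 → Z-14 (d²=228468565.00)
P5 → Z-14 (d²=118168498.00)
P6 → Z-9 (d²=106798600.00)
P7 → Z-9 (d²=40833026.00)
P8 → Z-14 (d²=47825216.00)

Z-8, Z-9, Z-7, Z-14, Z-14, Z-9, Z-9, Z-14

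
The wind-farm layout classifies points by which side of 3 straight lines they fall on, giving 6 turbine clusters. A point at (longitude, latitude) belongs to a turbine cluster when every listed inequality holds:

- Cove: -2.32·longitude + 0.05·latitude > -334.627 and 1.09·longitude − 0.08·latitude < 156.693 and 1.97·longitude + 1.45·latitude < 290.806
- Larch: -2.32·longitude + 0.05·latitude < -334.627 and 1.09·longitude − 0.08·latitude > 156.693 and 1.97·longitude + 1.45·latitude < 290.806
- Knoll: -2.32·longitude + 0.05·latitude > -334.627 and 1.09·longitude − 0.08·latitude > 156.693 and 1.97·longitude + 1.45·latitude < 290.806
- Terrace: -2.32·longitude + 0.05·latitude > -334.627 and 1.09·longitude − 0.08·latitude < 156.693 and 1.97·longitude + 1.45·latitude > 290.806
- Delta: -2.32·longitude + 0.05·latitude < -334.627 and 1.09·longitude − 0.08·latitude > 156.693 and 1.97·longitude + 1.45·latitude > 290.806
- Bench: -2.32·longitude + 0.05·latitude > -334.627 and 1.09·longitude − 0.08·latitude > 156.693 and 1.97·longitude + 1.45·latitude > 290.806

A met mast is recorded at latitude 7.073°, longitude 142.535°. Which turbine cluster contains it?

-2.32·142.535 + 0.05·7.073 = -330.328, which is > -334.627
1.09·142.535 − 0.08·7.073 = 154.797, which is < 156.693
1.97·142.535 + 1.45·7.073 = 291.050, which is > 290.806
This sign pattern matches Terrace.

Terrace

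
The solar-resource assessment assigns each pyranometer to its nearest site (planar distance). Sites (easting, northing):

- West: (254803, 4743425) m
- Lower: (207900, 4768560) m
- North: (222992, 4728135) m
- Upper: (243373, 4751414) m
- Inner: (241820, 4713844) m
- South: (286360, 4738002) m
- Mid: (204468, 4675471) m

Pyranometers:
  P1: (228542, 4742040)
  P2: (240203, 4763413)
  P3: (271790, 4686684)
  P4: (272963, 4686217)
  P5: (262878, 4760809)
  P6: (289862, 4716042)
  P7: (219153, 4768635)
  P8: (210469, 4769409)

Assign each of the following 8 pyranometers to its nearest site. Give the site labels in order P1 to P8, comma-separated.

North, Upper, Inner, Inner, West, South, Lower, Lower

P1 → North (d²=224151525.00)
P2 → Upper (d²=154024901.00)
P3 → Inner (d²=1635866500.00)
P4 → Inner (d²=1733137578.00)
P5 → West (d²=367409081.00)
P6 → South (d²=494505604.00)
P7 → Lower (d²=126635634.00)
P8 → Lower (d²=7320562.00)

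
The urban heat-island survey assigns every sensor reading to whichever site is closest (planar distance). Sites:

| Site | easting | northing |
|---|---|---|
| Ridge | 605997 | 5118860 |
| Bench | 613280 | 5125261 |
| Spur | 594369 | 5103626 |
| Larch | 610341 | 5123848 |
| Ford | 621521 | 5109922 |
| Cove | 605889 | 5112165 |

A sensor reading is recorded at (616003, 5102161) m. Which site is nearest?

Ford

Squared distances to each site:
Ridge: 378976637.000; Bench: 541024729.000; Spur: 470176181.000; Larch: 502384213.000; Ford: 90681445.000; Cove: 202373012.000.
Minimum at Ford.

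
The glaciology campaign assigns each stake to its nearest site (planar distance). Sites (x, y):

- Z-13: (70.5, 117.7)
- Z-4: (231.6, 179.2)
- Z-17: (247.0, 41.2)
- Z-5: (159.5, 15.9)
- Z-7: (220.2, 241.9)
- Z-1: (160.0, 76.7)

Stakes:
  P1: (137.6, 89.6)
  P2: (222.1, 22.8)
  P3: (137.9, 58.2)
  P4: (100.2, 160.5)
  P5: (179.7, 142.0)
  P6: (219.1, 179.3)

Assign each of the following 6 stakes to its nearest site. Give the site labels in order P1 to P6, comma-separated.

P1 → Z-1 (d²=668.17)
P2 → Z-17 (d²=958.57)
P3 → Z-1 (d²=830.66)
P4 → Z-13 (d²=2713.93)
P5 → Z-4 (d²=4077.45)
P6 → Z-4 (d²=156.26)

Z-1, Z-17, Z-1, Z-13, Z-4, Z-4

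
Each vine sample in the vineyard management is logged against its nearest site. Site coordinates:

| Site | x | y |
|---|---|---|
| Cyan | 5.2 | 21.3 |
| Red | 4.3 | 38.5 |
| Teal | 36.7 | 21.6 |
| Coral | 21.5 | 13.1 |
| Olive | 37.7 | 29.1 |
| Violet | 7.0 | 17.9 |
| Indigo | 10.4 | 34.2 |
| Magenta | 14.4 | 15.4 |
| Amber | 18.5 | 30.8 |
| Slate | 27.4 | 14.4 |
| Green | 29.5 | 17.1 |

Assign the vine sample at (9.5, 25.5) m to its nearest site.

Cyan

Squared distances to each site:
Cyan: 36.130; Red: 196.040; Teal: 755.050; Coral: 297.760; Olive: 808.200; Violet: 64.010; Indigo: 76.500; Magenta: 126.020; Amber: 109.090; Slate: 443.620; Green: 470.560.
Minimum at Cyan.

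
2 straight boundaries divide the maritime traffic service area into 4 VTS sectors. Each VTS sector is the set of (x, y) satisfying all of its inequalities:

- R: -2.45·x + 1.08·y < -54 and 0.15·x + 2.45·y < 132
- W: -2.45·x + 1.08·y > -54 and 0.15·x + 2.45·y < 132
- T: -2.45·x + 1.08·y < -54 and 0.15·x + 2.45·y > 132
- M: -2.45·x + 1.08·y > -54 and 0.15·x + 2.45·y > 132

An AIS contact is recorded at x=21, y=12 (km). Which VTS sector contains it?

W

-2.45·21 + 1.08·12 = -38.490, which is > -54
0.15·21 + 2.45·12 = 32.550, which is < 132
This sign pattern matches W.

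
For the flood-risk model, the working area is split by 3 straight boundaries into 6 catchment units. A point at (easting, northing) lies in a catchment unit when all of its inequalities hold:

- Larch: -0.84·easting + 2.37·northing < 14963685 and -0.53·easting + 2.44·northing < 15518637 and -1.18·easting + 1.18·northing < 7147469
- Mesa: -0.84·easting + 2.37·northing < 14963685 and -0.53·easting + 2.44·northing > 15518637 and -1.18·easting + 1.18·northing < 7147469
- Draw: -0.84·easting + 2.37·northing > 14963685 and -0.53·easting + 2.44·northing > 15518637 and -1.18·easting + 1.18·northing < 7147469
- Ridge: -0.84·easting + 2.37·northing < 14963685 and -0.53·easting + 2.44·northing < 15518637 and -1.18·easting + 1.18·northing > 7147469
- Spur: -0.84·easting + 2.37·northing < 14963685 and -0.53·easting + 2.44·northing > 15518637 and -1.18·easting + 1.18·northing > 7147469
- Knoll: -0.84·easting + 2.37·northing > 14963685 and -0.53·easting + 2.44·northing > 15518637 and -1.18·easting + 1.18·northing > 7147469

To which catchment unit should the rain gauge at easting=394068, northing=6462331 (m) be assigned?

-0.84·394068 + 2.37·6462331 = 14984707.350, which is > 14963685
-0.53·394068 + 2.44·6462331 = 15559231.600, which is > 15518637
-1.18·394068 + 1.18·6462331 = 7160550.340, which is > 7147469
This sign pattern matches Knoll.

Knoll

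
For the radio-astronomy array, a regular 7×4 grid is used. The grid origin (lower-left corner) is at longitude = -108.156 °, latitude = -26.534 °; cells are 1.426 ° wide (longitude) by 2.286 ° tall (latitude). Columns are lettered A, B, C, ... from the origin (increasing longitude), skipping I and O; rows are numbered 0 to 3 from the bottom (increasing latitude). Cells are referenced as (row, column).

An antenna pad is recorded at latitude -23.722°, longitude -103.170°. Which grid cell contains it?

(1, D)

Column index: ⌊(-103.170 − -108.156) / 1.426⌋ = ⌊3.496⌋ = 3 → column D
Row offset from origin: ⌊(-23.722 − -26.534) / 2.286⌋ = ⌊1.230⌋ = 1 → row 1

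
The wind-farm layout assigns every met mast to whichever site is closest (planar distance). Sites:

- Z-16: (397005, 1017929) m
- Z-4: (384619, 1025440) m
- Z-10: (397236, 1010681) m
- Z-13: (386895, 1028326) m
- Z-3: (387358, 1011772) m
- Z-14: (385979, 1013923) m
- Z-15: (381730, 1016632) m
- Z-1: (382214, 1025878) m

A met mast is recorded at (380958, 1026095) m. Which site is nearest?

Squared distances to each site:
Z-16: 324189765.000; Z-4: 13831946.000; Z-10: 502564680.000; Z-13: 40225330.000; Z-3: 246108329.000; Z-14: 173368025.000; Z-15: 90144353.000; Z-1: 1624625.000.
Minimum at Z-1.

Z-1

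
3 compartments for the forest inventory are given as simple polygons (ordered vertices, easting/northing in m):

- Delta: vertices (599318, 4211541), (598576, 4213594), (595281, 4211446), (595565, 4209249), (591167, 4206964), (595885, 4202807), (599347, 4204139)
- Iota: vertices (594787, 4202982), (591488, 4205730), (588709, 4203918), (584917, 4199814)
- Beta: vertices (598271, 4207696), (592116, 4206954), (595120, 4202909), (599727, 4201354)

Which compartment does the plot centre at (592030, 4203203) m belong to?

Iota

Cast a ray rightward from (592030, 4203203). For each polygon, the edges (by vertex number in listed order) whose endpoints lie on opposite sides of northing = 4203203, where each meets that height, and whether that is right or left of the point:
Delta: 5–6 at easting≈595435.6 (right), 6–7 at easting≈596914.2 (right) → 2 crossings.
Iota: 1–2 at easting≈594521.7 (right), 3–4 at easting≈588048.4 (left) → 1 crossing.
Beta: 2–3 at easting≈594901.7 (right), 4–1 at easting≈599302.5 (right) → 2 crossings.
Only Iota has an odd count, so the point is inside Iota.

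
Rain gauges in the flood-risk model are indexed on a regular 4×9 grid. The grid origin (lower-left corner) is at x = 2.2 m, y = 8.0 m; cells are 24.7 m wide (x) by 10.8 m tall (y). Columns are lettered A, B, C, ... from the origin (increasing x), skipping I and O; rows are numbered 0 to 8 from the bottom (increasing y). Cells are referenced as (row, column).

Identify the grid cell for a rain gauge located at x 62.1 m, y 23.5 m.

Column index: ⌊(62.1 − 2.2) / 24.7⌋ = ⌊2.425⌋ = 2 → column C
Row offset from origin: ⌊(23.5 − 8.0) / 10.8⌋ = ⌊1.435⌋ = 1 → row 1

(1, C)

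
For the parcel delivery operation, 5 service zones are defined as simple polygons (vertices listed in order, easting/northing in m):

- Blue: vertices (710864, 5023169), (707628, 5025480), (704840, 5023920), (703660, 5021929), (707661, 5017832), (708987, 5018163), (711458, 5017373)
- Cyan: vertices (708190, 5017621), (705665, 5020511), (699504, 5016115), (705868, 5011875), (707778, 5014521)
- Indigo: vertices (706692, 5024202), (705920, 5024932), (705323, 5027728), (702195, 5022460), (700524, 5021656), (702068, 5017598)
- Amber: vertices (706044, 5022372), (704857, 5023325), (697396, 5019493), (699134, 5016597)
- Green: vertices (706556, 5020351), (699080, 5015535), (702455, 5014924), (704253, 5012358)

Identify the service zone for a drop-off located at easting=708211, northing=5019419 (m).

Cast a ray rightward from (708211, 5019419). For each polygon, the edges (by vertex number in listed order) whose endpoints lie on opposite sides of northing = 5019419, where each meets that height, and whether that is right or left of the point:
Blue: 4–5 at easting≈706111.2 (left), 7–1 at easting≈711248.3 (right) → 1 crossing.
Cyan: 1–2 at easting≈706619.1 (left), 2–3 at easting≈704134.6 (left) → 0 crossings.
Indigo: 5–6 at easting≈701375.1 (left), 6–1 at easting≈703343.0 (left) → 0 crossings.
Amber: 3–4 at easting≈697440.4 (left), 4–1 at easting≈702510.6 (left) → 0 crossings.
Green: 1–2 at easting≈705109.2 (left), 4–1 at easting≈706287.5 (left) → 0 crossings.
Only Blue has an odd count, so the point is inside Blue.

Blue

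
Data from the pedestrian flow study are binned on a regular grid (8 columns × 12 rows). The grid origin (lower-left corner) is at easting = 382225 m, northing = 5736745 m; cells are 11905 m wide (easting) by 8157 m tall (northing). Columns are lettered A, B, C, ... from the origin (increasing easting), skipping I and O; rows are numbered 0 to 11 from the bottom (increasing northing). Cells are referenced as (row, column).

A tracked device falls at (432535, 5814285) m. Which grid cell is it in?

(9, E)

Column index: ⌊(432535 − 382225) / 11905⌋ = ⌊4.226⌋ = 4 → column E
Row offset from origin: ⌊(5814285 − 5736745) / 8157⌋ = ⌊9.506⌋ = 9 → row 9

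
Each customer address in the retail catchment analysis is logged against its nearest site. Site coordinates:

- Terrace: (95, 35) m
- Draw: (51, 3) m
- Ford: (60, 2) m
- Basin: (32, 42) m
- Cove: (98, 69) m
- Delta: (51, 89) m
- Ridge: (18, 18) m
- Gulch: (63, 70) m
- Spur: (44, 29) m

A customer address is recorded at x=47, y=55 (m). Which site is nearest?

Squared distances to each site:
Terrace: 2704.000; Draw: 2720.000; Ford: 2978.000; Basin: 394.000; Cove: 2797.000; Delta: 1172.000; Ridge: 2210.000; Gulch: 481.000; Spur: 685.000.
Minimum at Basin.

Basin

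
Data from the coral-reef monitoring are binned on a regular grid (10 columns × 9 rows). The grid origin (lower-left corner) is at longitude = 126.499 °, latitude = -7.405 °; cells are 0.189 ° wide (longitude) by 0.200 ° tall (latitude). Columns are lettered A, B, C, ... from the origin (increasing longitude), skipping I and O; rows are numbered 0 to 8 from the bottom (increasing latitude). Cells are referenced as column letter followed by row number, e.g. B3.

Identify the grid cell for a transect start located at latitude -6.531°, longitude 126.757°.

B4

Column index: ⌊(126.757 − 126.499) / 0.189⌋ = ⌊1.365⌋ = 1 → column B
Row offset from origin: ⌊(-6.531 − -7.405) / 0.200⌋ = ⌊4.370⌋ = 4 → row 4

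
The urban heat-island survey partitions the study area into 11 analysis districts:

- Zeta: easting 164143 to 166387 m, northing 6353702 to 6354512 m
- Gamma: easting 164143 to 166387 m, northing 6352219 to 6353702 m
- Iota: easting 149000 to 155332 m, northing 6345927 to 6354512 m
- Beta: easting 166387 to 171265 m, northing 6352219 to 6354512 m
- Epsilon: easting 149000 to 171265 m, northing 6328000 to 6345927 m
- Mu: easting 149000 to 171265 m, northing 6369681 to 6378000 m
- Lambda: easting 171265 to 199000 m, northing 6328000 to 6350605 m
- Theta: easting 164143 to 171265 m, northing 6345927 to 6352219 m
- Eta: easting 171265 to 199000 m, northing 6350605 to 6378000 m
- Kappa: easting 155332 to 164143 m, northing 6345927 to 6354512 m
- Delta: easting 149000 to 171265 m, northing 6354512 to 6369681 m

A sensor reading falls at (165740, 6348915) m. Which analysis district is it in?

Theta

The point has easting = 165740 and northing = 6348915.
Only Theta satisfies 164143 ≤ easting ≤ 171265 and 6345927 ≤ northing ≤ 6352219.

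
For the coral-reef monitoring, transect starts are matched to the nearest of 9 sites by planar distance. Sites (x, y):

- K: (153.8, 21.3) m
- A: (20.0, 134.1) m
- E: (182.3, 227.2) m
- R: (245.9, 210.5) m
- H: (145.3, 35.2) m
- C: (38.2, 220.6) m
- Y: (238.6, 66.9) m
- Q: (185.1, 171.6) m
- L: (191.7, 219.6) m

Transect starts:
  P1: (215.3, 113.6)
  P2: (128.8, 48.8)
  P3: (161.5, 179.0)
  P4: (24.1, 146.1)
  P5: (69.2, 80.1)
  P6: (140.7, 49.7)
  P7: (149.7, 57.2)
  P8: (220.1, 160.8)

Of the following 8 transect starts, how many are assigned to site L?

0

P1 → Y
P2 → H
P3 → Q
P4 → A
P5 → A
P6 → H
P7 → H
P8 → Q
0 of the 8 go to L.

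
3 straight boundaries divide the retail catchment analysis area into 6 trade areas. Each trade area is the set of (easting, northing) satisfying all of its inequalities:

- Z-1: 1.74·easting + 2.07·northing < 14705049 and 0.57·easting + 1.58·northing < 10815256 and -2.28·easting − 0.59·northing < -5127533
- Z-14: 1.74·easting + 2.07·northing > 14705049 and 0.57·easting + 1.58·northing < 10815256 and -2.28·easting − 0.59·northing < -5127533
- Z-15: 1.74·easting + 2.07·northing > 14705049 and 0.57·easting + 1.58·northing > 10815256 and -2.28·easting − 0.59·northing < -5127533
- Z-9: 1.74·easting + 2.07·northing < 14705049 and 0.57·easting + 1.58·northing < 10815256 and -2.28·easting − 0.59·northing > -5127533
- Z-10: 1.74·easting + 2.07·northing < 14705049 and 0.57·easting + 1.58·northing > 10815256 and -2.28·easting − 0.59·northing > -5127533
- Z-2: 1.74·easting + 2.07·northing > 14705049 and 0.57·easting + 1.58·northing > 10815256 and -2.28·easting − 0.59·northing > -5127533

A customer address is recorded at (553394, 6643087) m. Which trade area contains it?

1.74·553394 + 2.07·6643087 = 14714095.650, which is > 14705049
0.57·553394 + 1.58·6643087 = 10811512.040, which is < 10815256
-2.28·553394 − 0.59·6643087 = -5181159.650, which is < -5127533
This sign pattern matches Z-14.

Z-14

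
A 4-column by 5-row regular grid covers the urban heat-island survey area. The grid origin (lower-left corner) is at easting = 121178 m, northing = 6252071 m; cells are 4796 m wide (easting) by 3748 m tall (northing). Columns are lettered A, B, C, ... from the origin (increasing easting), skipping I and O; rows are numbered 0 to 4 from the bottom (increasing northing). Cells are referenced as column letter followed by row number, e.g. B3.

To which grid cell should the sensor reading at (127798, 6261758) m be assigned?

Column index: ⌊(127798 − 121178) / 4796⌋ = ⌊1.380⌋ = 1 → column B
Row offset from origin: ⌊(6261758 − 6252071) / 3748⌋ = ⌊2.585⌋ = 2 → row 2

B2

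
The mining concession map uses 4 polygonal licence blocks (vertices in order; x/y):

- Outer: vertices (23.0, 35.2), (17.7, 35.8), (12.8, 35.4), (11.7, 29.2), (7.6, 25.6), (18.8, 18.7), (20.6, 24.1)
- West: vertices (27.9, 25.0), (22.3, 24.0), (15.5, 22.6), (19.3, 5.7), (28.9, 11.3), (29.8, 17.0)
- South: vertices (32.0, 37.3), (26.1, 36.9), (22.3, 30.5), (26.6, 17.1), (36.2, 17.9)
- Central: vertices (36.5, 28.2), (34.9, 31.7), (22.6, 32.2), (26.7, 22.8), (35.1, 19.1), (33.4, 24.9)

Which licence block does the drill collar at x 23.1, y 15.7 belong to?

West

Cast a ray rightward from (23.1, 15.7). For each polygon, the edges (by vertex number in listed order) whose endpoints lie on opposite sides of y = 15.7, where each meets that height, and whether that is right or left of the point:
Outer: no edge straddles that height → 0 crossings.
West: 3–4 at x≈17.05 (left), 5–6 at x≈29.59 (right) → 1 crossing.
South: no edge straddles that height → 0 crossings.
Central: no edge straddles that height → 0 crossings.
Only West has an odd count, so the point is inside West.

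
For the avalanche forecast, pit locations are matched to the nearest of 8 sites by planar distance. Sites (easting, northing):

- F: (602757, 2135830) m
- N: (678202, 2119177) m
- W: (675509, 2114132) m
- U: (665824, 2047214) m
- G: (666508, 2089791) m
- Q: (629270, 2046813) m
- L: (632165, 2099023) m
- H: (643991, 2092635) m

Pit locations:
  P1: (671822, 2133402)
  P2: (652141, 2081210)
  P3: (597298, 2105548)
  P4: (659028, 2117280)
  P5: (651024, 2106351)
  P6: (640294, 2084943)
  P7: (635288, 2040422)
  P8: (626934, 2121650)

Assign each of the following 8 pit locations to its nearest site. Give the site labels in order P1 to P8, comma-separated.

P1 → N (d²=243055025.00)
P2 → H (d²=196953125.00)
P3 → F (d²=946800205.00)
P4 → W (d²=281533265.00)
P5 → H (d²=237591745.00)
P6 → H (d²=72834673.00)
P7 → Q (d²=77061205.00)
P8 → L (d²=539344490.00)

N, H, F, W, H, H, Q, L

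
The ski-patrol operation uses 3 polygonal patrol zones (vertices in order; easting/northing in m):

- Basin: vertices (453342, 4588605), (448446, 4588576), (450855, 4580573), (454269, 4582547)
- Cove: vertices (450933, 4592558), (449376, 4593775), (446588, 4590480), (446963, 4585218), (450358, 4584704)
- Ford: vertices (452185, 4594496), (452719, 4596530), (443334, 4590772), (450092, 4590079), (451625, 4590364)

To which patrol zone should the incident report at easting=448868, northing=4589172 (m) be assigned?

Cove

Cast a ray rightward from (448868, 4589172). For each polygon, the edges (by vertex number in listed order) whose endpoints lie on opposite sides of northing = 4589172, where each meets that height, and whether that is right or left of the point:
Basin: no edge straddles that height → 0 crossings.
Cove: 3–4 at easting≈446681.2 (left), 5–1 at easting≈450685.1 (right) → 1 crossing.
Ford: no edge straddles that height → 0 crossings.
Only Cove has an odd count, so the point is inside Cove.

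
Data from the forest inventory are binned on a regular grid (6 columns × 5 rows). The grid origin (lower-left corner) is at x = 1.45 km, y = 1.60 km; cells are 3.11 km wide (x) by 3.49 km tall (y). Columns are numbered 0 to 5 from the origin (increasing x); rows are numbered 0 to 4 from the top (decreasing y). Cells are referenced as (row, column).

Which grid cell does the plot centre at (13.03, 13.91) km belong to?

(1, 3)

Column index: ⌊(13.03 − 1.45) / 3.11⌋ = ⌊3.723⌋ = 3
Row offset from origin: ⌊(13.91 − 1.60) / 3.49⌋ = ⌊3.527⌋ = 3 → row 1 (counted from top)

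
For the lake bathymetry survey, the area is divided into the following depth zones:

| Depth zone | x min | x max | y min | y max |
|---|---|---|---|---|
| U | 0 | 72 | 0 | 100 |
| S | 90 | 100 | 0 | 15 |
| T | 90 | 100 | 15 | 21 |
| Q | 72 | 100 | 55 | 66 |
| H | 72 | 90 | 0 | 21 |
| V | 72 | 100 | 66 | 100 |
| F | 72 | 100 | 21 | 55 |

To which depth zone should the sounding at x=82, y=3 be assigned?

H

The point has x = 82 and y = 3.
Only H satisfies 72 ≤ x ≤ 90 and 0 ≤ y ≤ 21.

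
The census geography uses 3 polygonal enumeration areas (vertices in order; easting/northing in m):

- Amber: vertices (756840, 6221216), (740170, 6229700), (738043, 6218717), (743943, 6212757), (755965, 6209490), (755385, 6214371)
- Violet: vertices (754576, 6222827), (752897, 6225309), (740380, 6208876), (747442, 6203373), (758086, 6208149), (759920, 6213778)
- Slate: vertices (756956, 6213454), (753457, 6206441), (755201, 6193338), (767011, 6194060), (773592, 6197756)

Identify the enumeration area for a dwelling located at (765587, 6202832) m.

Slate

Cast a ray rightward from (765587, 6202832). For each polygon, the edges (by vertex number in listed order) whose endpoints lie on opposite sides of northing = 6202832, where each meets that height, and whether that is right or left of the point:
Amber: no edge straddles that height → 0 crossings.
Violet: no edge straddles that height → 0 crossings.
Slate: 2–3 at easting≈753937.4 (left), 5–1 at easting≈768212.7 (right) → 1 crossing.
Only Slate has an odd count, so the point is inside Slate.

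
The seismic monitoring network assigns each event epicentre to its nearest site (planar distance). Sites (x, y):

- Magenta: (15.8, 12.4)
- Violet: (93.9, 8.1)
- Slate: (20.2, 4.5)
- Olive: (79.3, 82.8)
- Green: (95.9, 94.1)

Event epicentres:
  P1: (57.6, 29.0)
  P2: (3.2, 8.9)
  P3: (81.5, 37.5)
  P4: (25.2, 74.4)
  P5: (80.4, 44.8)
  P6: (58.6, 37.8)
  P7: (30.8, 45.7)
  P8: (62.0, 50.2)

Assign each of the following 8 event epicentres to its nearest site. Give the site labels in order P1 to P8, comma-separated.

P1 → Violet (d²=1754.50)
P2 → Magenta (d²=171.01)
P3 → Violet (d²=1018.12)
P4 → Olive (d²=2997.37)
P5 → Olive (d²=1445.21)
P6 → Violet (d²=2128.18)
P7 → Magenta (d²=1333.89)
P8 → Olive (d²=1362.05)

Violet, Magenta, Violet, Olive, Olive, Violet, Magenta, Olive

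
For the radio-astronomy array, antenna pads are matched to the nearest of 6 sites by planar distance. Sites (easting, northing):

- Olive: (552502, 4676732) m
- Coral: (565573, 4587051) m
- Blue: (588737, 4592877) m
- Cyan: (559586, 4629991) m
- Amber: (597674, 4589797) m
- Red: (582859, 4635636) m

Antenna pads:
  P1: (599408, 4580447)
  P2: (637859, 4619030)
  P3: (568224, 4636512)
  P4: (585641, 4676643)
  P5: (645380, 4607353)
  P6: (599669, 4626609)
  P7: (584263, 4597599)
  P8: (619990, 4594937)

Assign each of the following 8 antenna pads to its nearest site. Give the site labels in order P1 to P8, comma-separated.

P1 → Amber (d²=90429256.00)
P2 → Amber (d²=2469402514.00)
P3 → Cyan (d²=117138485.00)
P4 → Olive (d²=1098201242.00)
P5 → Amber (d²=2584075572.00)
P6 → Red (d²=364062829.00)
P7 → Blue (d²=42313960.00)
P8 → Amber (d²=524423456.00)

Amber, Amber, Cyan, Olive, Amber, Red, Blue, Amber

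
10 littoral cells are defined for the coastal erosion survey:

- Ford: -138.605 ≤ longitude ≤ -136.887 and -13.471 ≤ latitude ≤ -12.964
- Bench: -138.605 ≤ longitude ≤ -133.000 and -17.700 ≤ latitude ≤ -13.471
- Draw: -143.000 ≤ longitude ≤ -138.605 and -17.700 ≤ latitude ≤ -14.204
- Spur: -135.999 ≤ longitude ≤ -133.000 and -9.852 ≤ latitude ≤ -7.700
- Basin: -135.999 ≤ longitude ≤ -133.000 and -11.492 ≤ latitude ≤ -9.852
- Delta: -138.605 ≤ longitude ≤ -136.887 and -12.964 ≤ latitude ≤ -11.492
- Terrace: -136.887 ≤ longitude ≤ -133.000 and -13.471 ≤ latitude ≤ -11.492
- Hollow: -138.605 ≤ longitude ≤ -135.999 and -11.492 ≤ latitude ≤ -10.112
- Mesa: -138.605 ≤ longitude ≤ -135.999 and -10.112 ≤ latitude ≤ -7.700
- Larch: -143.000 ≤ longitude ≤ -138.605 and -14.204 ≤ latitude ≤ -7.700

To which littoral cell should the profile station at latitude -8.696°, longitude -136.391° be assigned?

The point has longitude = -136.391 and latitude = -8.696.
Only Mesa satisfies -138.605 ≤ longitude ≤ -135.999 and -10.112 ≤ latitude ≤ -7.700.

Mesa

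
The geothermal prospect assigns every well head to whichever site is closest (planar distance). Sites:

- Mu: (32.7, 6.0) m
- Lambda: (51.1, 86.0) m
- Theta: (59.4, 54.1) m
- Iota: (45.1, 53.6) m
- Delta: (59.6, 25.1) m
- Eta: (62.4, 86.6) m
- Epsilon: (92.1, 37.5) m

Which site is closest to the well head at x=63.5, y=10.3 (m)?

Squared distances to each site:
Mu: 967.130; Lambda: 5884.250; Theta: 1935.250; Iota: 2213.450; Delta: 234.250; Eta: 5822.900; Epsilon: 1557.800.
Minimum at Delta.

Delta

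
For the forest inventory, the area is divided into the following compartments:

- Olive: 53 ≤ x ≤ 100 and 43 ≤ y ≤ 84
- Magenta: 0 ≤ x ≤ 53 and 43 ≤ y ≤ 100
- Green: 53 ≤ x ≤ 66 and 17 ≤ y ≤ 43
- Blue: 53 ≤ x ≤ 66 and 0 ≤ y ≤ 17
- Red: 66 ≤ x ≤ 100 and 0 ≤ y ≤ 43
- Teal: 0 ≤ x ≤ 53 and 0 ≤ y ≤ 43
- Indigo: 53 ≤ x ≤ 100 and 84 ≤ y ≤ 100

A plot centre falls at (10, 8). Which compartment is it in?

Teal

The point has x = 10 and y = 8.
Only Teal satisfies 0 ≤ x ≤ 53 and 0 ≤ y ≤ 43.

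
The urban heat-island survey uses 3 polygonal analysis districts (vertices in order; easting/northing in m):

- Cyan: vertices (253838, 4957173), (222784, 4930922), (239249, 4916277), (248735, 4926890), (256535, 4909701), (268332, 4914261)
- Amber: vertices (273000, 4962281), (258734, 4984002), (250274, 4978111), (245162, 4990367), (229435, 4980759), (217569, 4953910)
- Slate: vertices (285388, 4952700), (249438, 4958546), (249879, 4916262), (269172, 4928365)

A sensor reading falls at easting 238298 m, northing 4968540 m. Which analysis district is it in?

Amber

Cast a ray rightward from (238298, 4968540). For each polygon, the edges (by vertex number in listed order) whose endpoints lie on opposite sides of northing = 4968540, where each meets that height, and whether that is right or left of the point:
Cyan: no edge straddles that height → 0 crossings.
Amber: 1–2 at easting≈268889.2 (right), 5–6 at easting≈224034.8 (left) → 1 crossing.
Slate: no edge straddles that height → 0 crossings.
Only Amber has an odd count, so the point is inside Amber.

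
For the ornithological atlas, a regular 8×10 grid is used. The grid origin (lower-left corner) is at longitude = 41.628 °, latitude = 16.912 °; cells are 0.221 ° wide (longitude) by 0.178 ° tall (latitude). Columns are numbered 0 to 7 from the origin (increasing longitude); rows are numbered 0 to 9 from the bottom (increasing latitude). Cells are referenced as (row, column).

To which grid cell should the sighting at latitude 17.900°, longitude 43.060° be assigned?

(5, 6)

Column index: ⌊(43.060 − 41.628) / 0.221⌋ = ⌊6.480⌋ = 6
Row offset from origin: ⌊(17.900 − 16.912) / 0.178⌋ = ⌊5.551⌋ = 5 → row 5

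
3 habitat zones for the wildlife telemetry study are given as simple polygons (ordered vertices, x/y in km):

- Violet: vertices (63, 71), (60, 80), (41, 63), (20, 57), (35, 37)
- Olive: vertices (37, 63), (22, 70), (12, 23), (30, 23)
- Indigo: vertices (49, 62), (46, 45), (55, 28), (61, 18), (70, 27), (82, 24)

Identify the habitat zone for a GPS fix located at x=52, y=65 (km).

Cast a ray rightward from (52, 65). For each polygon, the edges (by vertex number in listed order) whose endpoints lie on opposite sides of y = 65, where each meets that height, and whether that is right or left of the point:
Violet: 2–3 at x≈43.2 (left), 5–1 at x≈58.1 (right) → 1 crossing.
Olive: 1–2 at x≈32.7 (left), 2–3 at x≈20.9 (left) → 0 crossings.
Indigo: no edge straddles that height → 0 crossings.
Only Violet has an odd count, so the point is inside Violet.

Violet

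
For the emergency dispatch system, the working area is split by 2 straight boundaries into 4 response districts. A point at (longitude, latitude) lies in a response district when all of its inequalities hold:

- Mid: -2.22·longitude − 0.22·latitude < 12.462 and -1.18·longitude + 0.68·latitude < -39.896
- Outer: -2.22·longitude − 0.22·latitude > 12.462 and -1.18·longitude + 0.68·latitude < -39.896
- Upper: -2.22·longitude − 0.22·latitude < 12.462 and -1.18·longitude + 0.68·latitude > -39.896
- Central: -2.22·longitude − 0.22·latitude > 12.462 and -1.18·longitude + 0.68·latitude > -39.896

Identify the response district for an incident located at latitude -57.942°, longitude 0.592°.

Mid

-2.22·0.592 − 0.22·-57.942 = 11.433, which is < 12.462
-1.18·0.592 + 0.68·-57.942 = -40.099, which is < -39.896
This sign pattern matches Mid.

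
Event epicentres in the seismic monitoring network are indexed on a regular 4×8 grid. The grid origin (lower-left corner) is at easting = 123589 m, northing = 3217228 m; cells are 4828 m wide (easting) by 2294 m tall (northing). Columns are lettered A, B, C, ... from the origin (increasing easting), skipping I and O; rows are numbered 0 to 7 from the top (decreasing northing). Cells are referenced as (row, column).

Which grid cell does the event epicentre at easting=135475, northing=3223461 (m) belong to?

(5, C)

Column index: ⌊(135475 − 123589) / 4828⌋ = ⌊2.462⌋ = 2 → column C
Row offset from origin: ⌊(3223461 − 3217228) / 2294⌋ = ⌊2.717⌋ = 2 → row 5 (counted from top)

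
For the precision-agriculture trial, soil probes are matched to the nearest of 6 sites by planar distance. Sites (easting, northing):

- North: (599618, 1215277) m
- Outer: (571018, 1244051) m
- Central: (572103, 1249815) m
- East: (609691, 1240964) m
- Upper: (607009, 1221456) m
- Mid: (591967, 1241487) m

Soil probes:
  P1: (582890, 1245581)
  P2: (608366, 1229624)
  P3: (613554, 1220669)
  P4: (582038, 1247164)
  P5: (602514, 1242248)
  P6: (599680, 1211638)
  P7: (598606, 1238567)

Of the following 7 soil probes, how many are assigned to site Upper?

2

P1 → Mid
P2 → Upper
P3 → Upper
P4 → Central
P5 → East
P6 → North
P7 → Mid
2 of the 7 go to Upper.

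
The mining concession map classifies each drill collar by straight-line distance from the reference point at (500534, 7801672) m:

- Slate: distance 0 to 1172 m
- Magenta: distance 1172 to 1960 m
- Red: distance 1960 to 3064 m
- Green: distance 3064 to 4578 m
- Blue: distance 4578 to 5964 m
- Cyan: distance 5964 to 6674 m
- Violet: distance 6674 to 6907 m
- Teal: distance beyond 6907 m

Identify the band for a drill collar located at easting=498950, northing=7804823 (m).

Green

Distance = √((498950−500534)² + (7804823−7801672)²) = √(2509056.000 + 9928801.000) = 3526.735 m.
3064 ≤ 3526.735 < 4578 → Green.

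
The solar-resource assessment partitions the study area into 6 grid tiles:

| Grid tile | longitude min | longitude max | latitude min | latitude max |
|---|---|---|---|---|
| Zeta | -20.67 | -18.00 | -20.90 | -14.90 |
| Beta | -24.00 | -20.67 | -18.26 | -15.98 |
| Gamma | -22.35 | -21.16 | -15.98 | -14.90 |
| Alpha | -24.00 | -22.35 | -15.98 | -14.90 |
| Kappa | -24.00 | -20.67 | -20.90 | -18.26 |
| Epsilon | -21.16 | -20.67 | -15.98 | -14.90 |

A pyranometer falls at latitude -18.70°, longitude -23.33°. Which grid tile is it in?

The point has longitude = -23.33 and latitude = -18.70.
Only Kappa satisfies -24.00 ≤ longitude ≤ -20.67 and -20.90 ≤ latitude ≤ -18.26.

Kappa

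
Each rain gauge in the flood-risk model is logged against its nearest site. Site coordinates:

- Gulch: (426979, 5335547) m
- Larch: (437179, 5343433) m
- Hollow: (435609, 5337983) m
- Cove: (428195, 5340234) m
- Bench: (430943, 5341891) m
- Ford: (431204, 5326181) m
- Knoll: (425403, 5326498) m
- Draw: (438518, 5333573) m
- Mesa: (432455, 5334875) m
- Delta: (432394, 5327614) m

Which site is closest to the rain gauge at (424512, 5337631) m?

Squared distances to each site:
Gulch: 10429145.000; Larch: 194116093.000; Hollow: 123267313.000; Cove: 20340098.000; Bench: 59505361.000; Ford: 175885364.000; Knoll: 124737570.000; Draw: 212635400.000; Mesa: 70686785.000; Delta: 162466213.000.
Minimum at Gulch.

Gulch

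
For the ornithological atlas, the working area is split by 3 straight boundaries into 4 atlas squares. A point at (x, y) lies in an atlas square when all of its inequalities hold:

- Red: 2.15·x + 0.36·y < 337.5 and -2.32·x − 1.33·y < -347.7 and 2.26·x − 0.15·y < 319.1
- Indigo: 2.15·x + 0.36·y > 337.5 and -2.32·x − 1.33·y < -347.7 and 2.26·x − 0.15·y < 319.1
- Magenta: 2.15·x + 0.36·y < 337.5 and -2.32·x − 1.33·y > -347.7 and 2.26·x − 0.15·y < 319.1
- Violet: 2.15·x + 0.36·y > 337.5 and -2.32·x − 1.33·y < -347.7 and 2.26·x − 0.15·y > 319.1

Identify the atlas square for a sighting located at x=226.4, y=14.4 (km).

Violet

2.15·226.4 + 0.36·14.4 = 491.944, which is > 337.5
-2.32·226.4 − 1.33·14.4 = -544.400, which is < -347.7
2.26·226.4 − 0.15·14.4 = 509.504, which is > 319.1
This sign pattern matches Violet.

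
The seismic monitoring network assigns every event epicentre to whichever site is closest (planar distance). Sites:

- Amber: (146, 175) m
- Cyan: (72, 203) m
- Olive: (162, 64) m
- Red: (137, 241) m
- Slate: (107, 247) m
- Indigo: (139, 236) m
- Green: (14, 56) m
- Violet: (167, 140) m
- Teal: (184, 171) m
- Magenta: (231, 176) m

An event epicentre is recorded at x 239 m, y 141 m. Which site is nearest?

Squared distances to each site:
Amber: 9805.000; Cyan: 31733.000; Olive: 11858.000; Red: 20404.000; Slate: 28660.000; Indigo: 19025.000; Green: 57850.000; Violet: 5185.000; Teal: 3925.000; Magenta: 1289.000.
Minimum at Magenta.

Magenta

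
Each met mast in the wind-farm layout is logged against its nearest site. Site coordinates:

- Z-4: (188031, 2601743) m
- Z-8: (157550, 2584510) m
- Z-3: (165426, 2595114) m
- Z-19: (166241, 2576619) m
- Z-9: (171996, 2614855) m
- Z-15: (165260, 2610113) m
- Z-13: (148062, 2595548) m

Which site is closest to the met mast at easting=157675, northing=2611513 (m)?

Z-15

Squared distances to each site:
Z-4: 1016939636.000; Z-8: 729177634.000; Z-3: 329005202.000; Z-19: 1290967592.000; Z-9: 216260005.000; Z-15: 59492225.000; Z-13: 347290994.000.
Minimum at Z-15.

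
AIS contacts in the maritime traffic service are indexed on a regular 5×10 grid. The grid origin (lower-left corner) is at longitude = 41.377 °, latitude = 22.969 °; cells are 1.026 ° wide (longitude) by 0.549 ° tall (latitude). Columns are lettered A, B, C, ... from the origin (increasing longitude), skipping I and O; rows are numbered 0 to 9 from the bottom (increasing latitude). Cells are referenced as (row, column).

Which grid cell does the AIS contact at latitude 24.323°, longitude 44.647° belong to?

(2, D)

Column index: ⌊(44.647 − 41.377) / 1.026⌋ = ⌊3.187⌋ = 3 → column D
Row offset from origin: ⌊(24.323 − 22.969) / 0.549⌋ = ⌊2.466⌋ = 2 → row 2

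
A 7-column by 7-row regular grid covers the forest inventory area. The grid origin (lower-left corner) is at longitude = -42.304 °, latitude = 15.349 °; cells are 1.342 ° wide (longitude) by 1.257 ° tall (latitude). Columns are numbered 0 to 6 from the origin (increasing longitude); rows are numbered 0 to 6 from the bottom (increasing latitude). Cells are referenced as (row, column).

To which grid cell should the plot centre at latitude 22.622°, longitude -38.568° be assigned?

Column index: ⌊(-38.568 − -42.304) / 1.342⌋ = ⌊2.784⌋ = 2
Row offset from origin: ⌊(22.622 − 15.349) / 1.257⌋ = ⌊5.786⌋ = 5 → row 5

(5, 2)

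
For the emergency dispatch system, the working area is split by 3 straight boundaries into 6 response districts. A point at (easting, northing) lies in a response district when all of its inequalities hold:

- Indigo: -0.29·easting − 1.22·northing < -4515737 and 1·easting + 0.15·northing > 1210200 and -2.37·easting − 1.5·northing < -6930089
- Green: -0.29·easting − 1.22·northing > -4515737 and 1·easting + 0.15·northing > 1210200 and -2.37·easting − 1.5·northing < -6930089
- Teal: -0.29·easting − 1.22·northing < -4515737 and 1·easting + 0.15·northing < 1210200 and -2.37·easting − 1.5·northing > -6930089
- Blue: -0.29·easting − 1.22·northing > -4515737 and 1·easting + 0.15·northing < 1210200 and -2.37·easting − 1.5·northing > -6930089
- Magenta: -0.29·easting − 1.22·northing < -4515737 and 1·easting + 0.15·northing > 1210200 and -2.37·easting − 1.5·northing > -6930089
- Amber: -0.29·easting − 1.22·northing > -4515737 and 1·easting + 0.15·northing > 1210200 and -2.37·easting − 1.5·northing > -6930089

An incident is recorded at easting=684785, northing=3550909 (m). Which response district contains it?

Indigo

-0.29·684785 − 1.22·3550909 = -4530696.630, which is < -4515737
1·684785 + 0.15·3550909 = 1217421.350, which is > 1210200
-2.37·684785 − 1.5·3550909 = -6949303.950, which is < -6930089
This sign pattern matches Indigo.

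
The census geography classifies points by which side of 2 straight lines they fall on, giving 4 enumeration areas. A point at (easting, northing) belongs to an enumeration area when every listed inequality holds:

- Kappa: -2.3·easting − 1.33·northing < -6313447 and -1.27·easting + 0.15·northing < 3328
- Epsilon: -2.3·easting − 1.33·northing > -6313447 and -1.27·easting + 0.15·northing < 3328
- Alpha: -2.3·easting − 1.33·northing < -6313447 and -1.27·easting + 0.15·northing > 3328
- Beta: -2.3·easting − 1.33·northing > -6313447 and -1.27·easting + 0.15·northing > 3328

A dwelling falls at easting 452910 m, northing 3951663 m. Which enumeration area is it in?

Beta

-2.3·452910 − 1.33·3951663 = -6297404.790, which is > -6313447
-1.27·452910 + 0.15·3951663 = 17553.750, which is > 3328
This sign pattern matches Beta.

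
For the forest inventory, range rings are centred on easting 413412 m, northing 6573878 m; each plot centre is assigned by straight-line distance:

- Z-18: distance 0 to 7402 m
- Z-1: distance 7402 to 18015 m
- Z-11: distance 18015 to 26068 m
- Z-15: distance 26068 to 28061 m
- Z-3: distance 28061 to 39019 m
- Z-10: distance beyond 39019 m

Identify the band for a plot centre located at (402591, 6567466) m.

Distance = √((402591−413412)² + (6567466−6573878)²) = √(117094041.000 + 41113744.000) = 12578.068 m.
7402 ≤ 12578.068 < 18015 → Z-1.

Z-1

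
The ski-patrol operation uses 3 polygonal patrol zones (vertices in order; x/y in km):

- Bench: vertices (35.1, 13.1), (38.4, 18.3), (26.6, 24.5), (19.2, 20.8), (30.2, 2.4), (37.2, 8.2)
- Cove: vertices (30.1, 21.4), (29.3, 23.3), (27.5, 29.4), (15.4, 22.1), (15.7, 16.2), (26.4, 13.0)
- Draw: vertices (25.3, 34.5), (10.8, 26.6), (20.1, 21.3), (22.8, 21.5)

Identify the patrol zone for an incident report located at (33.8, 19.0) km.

Cast a ray rightward from (33.8, 19.0). For each polygon, the edges (by vertex number in listed order) whose endpoints lie on opposite sides of y = 19.0, where each meets that height, and whether that is right or left of the point:
Bench: 2–3 at x≈37.07 (right), 4–5 at x≈20.28 (left) → 1 crossing.
Cove: 4–5 at x≈15.56 (left), 6–1 at x≈29.04 (left) → 0 crossings.
Draw: no edge straddles that height → 0 crossings.
Only Bench has an odd count, so the point is inside Bench.

Bench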